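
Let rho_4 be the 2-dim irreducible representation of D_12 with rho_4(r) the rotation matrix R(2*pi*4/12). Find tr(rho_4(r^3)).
chi_{rho_4}(r^3) = 2*cos(2*pi*4*3/12) = 2

Reasoning: rho_4(r^3) is rotation by angle 2*pi*4*3/12, whose trace is 2*cos(2*pi*4*3/12) = 2.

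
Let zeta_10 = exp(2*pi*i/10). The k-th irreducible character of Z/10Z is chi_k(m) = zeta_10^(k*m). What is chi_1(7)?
chi_1(7) = zeta_10^7 = exp(-3*I*pi/5)

Proof sketch: chi_1(7) = zeta_10^(1*7) = zeta_10^7. Since zeta_10^10 = 1, this equals zeta_10^7 = exp(2*pi*i*7/10) = exp(-3*I*pi/5).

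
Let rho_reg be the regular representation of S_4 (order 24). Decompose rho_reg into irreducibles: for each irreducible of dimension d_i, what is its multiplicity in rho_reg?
Each irreducible V_i of dimension d_i appears with multiplicity d_i, i.e. rho_reg = (direct sum over all irreducibles V_i) d_i V_i. The irreducible dimensions for S_4 are 1, 1, 2, 3, 3: 2 irreducibles of dimension 1, each with multiplicity 1; 1 irreducible of dimension 2, with multiplicity 2; 2 irreducibles of dimension 3, each with multiplicity 3. Total dimension 2*1*1 + 1*2*2 + 2*3*3 = 24 = |G|.

Why: General theorem: in the regular representation of a finite group G, each irreducible appears with multiplicity equal to its dimension. Check: dim(rho_reg) = sum d_i^2 = 1 + 1 + 4 + 9 + 9 = 24 = |G|.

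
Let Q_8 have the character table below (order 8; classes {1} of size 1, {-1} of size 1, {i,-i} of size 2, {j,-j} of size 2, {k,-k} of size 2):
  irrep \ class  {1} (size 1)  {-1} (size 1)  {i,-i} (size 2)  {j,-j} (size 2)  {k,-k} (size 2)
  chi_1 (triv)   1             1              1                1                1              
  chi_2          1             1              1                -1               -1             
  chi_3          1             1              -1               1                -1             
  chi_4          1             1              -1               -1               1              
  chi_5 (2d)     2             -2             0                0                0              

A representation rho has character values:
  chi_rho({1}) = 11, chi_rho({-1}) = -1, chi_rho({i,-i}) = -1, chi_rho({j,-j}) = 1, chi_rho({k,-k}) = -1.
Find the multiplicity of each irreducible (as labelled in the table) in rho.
Multiplicities: chi_1: 1, chi_2: 1, chi_3: 2, chi_4: 1, chi_5: 3.

Argument: Use <chi_rho, chi> = (1/|G|) sum_C |C| * chi_rho(C) * conj(chi(C)) with |G| = 8 for each irreducible chi in the table:
  <chi_rho, chi_1> = (1/8)[1*(11)*conj(1) + 1*(-1)*conj(1) + 2*(-1)*conj(1) + 2*(1)*conj(1) + 2*(-1)*conj(1)]
      = (1/8)[(11) + (-1) + (-2) + (2) + (-2)] = 8/8 = 1
  <chi_rho, chi_2> = (1/8)[1*(11)*conj(1) + 1*(-1)*conj(1) + 2*(-1)*conj(1) + 2*(1)*conj(-1) + 2*(-1)*conj(-1)]
      = (1/8)[(11) + (-1) + (-2) + (-2) + (2)] = 8/8 = 1
  <chi_rho, chi_3> = (1/8)[1*(11)*conj(1) + 1*(-1)*conj(1) + 2*(-1)*conj(-1) + 2*(1)*conj(1) + 2*(-1)*conj(-1)]
      = (1/8)[(11) + (-1) + (2) + (2) + (2)] = 16/8 = 2
  <chi_rho, chi_4> = (1/8)[1*(11)*conj(1) + 1*(-1)*conj(1) + 2*(-1)*conj(-1) + 2*(1)*conj(-1) + 2*(-1)*conj(1)]
      = (1/8)[(11) + (-1) + (2) + (-2) + (-2)] = 8/8 = 1
  <chi_rho, chi_5> = (1/8)[1*(11)*conj(2) + 1*(-1)*conj(-2) + 2*(-1)*conj(0) + 2*(1)*conj(0) + 2*(-1)*conj(0)]
      = (1/8)[(22) + (2) + (0) + (0) + (0)] = 24/8 = 3
Dimension check: dim(rho) = sum (mult * dim) = 1*1 + 1*1 + 2*1 + 1*1 + 3*2 = 11 = chi_rho(e) = 11.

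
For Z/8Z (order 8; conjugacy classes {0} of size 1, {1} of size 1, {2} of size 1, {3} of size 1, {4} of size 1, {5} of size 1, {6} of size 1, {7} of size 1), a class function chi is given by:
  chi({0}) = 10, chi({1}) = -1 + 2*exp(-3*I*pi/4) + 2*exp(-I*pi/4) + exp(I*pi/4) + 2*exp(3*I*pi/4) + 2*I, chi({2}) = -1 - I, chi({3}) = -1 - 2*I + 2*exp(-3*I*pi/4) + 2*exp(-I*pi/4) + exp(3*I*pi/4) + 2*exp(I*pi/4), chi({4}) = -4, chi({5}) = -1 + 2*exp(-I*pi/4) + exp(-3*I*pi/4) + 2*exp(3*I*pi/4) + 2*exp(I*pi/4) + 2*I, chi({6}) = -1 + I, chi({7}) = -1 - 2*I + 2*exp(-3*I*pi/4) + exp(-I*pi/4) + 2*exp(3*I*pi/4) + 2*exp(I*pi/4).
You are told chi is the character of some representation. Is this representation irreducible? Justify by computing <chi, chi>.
Not irreducible (reducible): <chi, chi> = 18 > 1.

Details: <chi, chi> = (1/|G|) sum_C |C| * |chi(C)|^2 = (1/8)[1*|10|^2 + 1*|-1 + 2*exp(-3*I*pi/4) + 2*exp(-I*pi/4) + exp(I*pi/4) + 2*exp(3*I*pi/4) + 2*I|^2 + 1*|-1 - I|^2 + 1*|-1 - 2*I + 2*exp(-3*I*pi/4) + 2*exp(-I*pi/4) + exp(3*I*pi/4) + 2*exp(I*pi/4)|^2 + 1*|-4|^2 + 1*|-1 + 2*exp(-I*pi/4) + exp(-3*I*pi/4) + 2*exp(3*I*pi/4) + 2*exp(I*pi/4) + 2*I|^2 + 1*|-1 + I|^2 + 1*|-1 - 2*I + 2*exp(-3*I*pi/4) + exp(-I*pi/4) + 2*exp(3*I*pi/4) + 2*exp(I*pi/4)|^2]
  = (1/8)[(100) + (6 - 5*exp(I*pi/4) - 2*exp(3*I*pi/4) - 3*exp(-I*pi/4) - 4*exp(-3*I*pi/4)) + (2) + (6 - 4*exp(I*pi/4) - 3*exp(3*I*pi/4) - 2*exp(-I*pi/4) - 5*exp(-3*I*pi/4)) + (16) + (6 - 4*exp(I*pi/4) - 3*exp(3*I*pi/4) - 2*exp(-I*pi/4) - 5*exp(-3*I*pi/4)) + (2) + (6 - 5*exp(I*pi/4) - 2*exp(3*I*pi/4) - 3*exp(-I*pi/4) - 4*exp(-3*I*pi/4))] = 144/8 = 18.
(Exp terms are combined using exp(i*s)*conj(exp(i*t)) = exp(i*(s-t)), and sums of them are collapsed using the identity that for every m > 1 the m distinct m-th roots of unity sum to 0, e.g. 1 + exp(2*I*pi/3) + exp(-2*I*pi/3) = 0.)
A character is irreducible iff <chi, chi> = 1, so this representation is reducible.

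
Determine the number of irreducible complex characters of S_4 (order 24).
5

Argument: The number of irreducible complex representations of a finite group equals its number of conjugacy classes. Conjugacy classes in S_4 correspond to cycle types, i.e. partitions of 4; there are p(4) = 5 of them, so S_4 (order 24) has exactly 5 irreducible complex representations.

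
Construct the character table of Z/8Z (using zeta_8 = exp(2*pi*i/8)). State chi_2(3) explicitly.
Character table of Z/8Z (irreps indexed chi_0,...,chi_7 with chi_k(m) = zeta_8^(k*m), zeta_8 = exp(2*pi*i/8)):
  irrep \ class  {0} (size 1)  {1} (size 1)    {2} (size 1)  {3} (size 1)    {4} (size 1)  {5} (size 1)    {6} (size 1)  {7} (size 1)  
  chi_0          1             1               1             1               1             1               1             1             
  chi_1          1             exp(I*pi/4)     I             exp(3*I*pi/4)   -1            exp(-3*I*pi/4)  -I            exp(-I*pi/4)  
  chi_2          1             I               -1            -I              1             I               -1            -I            
  chi_3          1             exp(3*I*pi/4)   -I            exp(I*pi/4)     -1            exp(-I*pi/4)    I             exp(-3*I*pi/4)
  chi_4          1             -1              1             -1              1             -1              1             -1            
  chi_5          1             exp(-3*I*pi/4)  I             exp(-I*pi/4)    -1            exp(I*pi/4)     -I            exp(3*I*pi/4) 
  chi_6          1             -I              -1            I               1             -I              -1            I             
  chi_7          1             exp(-I*pi/4)    -I            exp(-3*I*pi/4)  -1            exp(3*I*pi/4)   I             exp(I*pi/4)   

Spot check: chi_2(3) = zeta_8^(2*3) = zeta_8^6 = -I.

Justification: Z/8Z is abelian, so all 8 irreducible complex representations are 1-dimensional. They are given by chi_k(m) = zeta_8^(k*m) for k = 0,...,7. Row orthogonality: sum_m chi_k(m) conj(chi_l(m)) = 8 * [k = l].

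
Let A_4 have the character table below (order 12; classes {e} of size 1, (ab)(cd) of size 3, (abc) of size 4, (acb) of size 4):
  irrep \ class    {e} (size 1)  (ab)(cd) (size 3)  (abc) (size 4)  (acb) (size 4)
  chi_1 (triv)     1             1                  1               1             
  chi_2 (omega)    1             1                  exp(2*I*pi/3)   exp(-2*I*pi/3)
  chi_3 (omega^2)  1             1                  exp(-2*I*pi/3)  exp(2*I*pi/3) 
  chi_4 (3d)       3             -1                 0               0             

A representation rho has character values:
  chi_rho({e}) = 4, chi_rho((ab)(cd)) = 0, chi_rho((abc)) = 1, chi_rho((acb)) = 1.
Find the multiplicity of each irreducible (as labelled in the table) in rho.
Multiplicities: chi_1: 1, chi_2: 0, chi_3: 0, chi_4: 1.

Explanation: Use <chi_rho, chi> = (1/|G|) sum_C |C| * chi_rho(C) * conj(chi(C)) with |G| = 12 for each irreducible chi in the table:
  <chi_rho, chi_1> = (1/12)[1*(4)*conj(1) + 3*(0)*conj(1) + 4*(1)*conj(1) + 4*(1)*conj(1)]
      = (1/12)[(4) + (0) + (4) + (4)] = 12/12 = 1
  <chi_rho, chi_2> = (1/12)[1*(4)*conj(1) + 3*(0)*conj(1) + 4*(1)*conj(exp(2*I*pi/3)) + 4*(1)*conj(exp(-2*I*pi/3))]
      = (1/12)[(4) + (0) + (4*exp(-2*I*pi/3)) + (4*exp(2*I*pi/3))] = 0/12 = 0
  <chi_rho, chi_3> = (1/12)[1*(4)*conj(1) + 3*(0)*conj(1) + 4*(1)*conj(exp(-2*I*pi/3)) + 4*(1)*conj(exp(2*I*pi/3))]
      = (1/12)[(4) + (0) + (4*exp(2*I*pi/3)) + (4*exp(-2*I*pi/3))] = 0/12 = 0
  <chi_rho, chi_4> = (1/12)[1*(4)*conj(3) + 3*(0)*conj(-1) + 4*(1)*conj(0) + 4*(1)*conj(0)]
      = (1/12)[(12) + (0) + (0) + (0)] = 12/12 = 1
(Exp terms are combined using exp(i*s)*conj(exp(i*t)) = exp(i*(s-t)), and sums of them are collapsed using the identity that for every m > 1 the m distinct m-th roots of unity sum to 0, e.g. 1 + exp(2*I*pi/3) + exp(-2*I*pi/3) = 0.)
Dimension check: dim(rho) = sum (mult * dim) = 1*1 + 0*1 + 0*1 + 1*3 = 4 = chi_rho(e) = 4.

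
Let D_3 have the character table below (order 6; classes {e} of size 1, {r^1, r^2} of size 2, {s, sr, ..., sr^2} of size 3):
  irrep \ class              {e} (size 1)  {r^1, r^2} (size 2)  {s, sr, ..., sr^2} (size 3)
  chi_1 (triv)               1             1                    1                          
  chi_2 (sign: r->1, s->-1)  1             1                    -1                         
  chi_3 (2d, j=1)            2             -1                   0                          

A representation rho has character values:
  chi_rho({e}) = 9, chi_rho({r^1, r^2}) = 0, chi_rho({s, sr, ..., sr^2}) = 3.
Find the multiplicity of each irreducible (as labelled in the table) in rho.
Multiplicities: chi_1: 3, chi_2: 0, chi_3: 3.

Explanation: Use <chi_rho, chi> = (1/|G|) sum_C |C| * chi_rho(C) * conj(chi(C)) with |G| = 6 for each irreducible chi in the table:
  <chi_rho, chi_1> = (1/6)[1*(9)*conj(1) + 2*(0)*conj(1) + 3*(3)*conj(1)]
      = (1/6)[(9) + (0) + (9)] = 18/6 = 3
  <chi_rho, chi_2> = (1/6)[1*(9)*conj(1) + 2*(0)*conj(1) + 3*(3)*conj(-1)]
      = (1/6)[(9) + (0) + (-9)] = 0/6 = 0
  <chi_rho, chi_3> = (1/6)[1*(9)*conj(2) + 2*(0)*conj(-1) + 3*(3)*conj(0)]
      = (1/6)[(18) + (0) + (0)] = 18/6 = 3
Dimension check: dim(rho) = sum (mult * dim) = 3*1 + 0*1 + 3*2 = 9 = chi_rho(e) = 9.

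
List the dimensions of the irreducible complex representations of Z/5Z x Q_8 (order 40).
Dimensions: 1, 1, 1, 1, 1, 1, 1, 1, 1, 1, 1, 1, 1, 1, 1, 1, 1, 1, 1, 1, 2, 2, 2, 2, 2

Justification: There are 25 irreducibles (= number of conjugacy classes). Their dimensions d_i satisfy sum d_i^2 = |G| = 40: 1 + 1 + 1 + 1 + 1 + 1 + 1 + 1 + 1 + 1 + 1 + 1 + 1 + 1 + 1 + 1 + 1 + 1 + 1 + 1 + 4 + 4 + 4 + 4 + 4 = 40. (For the product with Z/5Z: each of the 5 1-dim characters of Z/5Z tensors with each irrep of Q_8, giving 5 copies of each Q_8-dimension.)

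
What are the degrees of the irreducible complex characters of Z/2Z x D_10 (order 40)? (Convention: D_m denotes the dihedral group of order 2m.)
Dimensions: 1, 1, 1, 1, 1, 1, 1, 1, 2, 2, 2, 2, 2, 2, 2, 2

Derivation: There are 16 irreducibles (= number of conjugacy classes). Their dimensions d_i satisfy sum d_i^2 = |G| = 40: 1 + 1 + 1 + 1 + 1 + 1 + 1 + 1 + 4 + 4 + 4 + 4 + 4 + 4 + 4 + 4 = 40. (For the product with Z/2Z: each of the 2 1-dim characters of Z/2Z tensors with each irrep of D_10, giving 2 copies of each D_10-dimension.)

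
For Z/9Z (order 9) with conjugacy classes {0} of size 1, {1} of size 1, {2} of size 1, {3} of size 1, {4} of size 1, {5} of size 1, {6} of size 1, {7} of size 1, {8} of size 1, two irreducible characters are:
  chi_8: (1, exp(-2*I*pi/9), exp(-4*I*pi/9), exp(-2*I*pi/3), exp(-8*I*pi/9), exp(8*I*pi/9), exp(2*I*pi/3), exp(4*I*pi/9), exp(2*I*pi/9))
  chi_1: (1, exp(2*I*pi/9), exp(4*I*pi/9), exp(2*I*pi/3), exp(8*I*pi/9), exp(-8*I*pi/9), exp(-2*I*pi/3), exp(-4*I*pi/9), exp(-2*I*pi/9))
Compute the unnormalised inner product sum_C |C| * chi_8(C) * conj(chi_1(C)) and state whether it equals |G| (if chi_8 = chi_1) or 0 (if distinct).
Sum = 0; so <chi_8, chi_1> = 0 (distinct irreducibles are orthogonal).

Working: Compute term by term over conjugacy classes (|C| * chi_8(C) * conj(chi_1(C))):
  1*(1)*conj(1) + 1*(exp(-2*I*pi/9))*conj(exp(2*I*pi/9)) + 1*(exp(-4*I*pi/9))*conj(exp(4*I*pi/9)) + 1*(exp(-2*I*pi/3))*conj(exp(2*I*pi/3)) + 1*(exp(-8*I*pi/9))*conj(exp(8*I*pi/9)) + 1*(exp(8*I*pi/9))*conj(exp(-8*I*pi/9)) + 1*(exp(2*I*pi/3))*conj(exp(-2*I*pi/3)) + 1*(exp(4*I*pi/9))*conj(exp(-4*I*pi/9)) + 1*(exp(2*I*pi/9))*conj(exp(-2*I*pi/9))
  = (1) + (exp(-4*I*pi/9)) + (exp(-8*I*pi/9)) + (exp(2*I*pi/3)) + (exp(2*I*pi/9)) + (exp(-2*I*pi/9)) + (exp(-2*I*pi/3)) + (exp(8*I*pi/9)) + (exp(4*I*pi/9))
  = 0.
(Exp terms are combined using exp(i*s)*conj(exp(i*t)) = exp(i*(s-t)), and sums of them are collapsed using the identity that for every m > 1 the m distinct m-th roots of unity sum to 0, e.g. 1 + exp(2*I*pi/3) + exp(-2*I*pi/3) = 0.)
Dividing by |G| = 9 gives 0/9 = 0, matching the row-orthogonality relation <chi_8, chi_1> = [chi_8 = chi_1].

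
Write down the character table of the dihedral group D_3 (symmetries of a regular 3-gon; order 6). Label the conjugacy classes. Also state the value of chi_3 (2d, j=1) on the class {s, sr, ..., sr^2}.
Conjugacy classes: {e} of size 1, {r^1, r^2} of size 2, {s, sr, ..., sr^2} of size 3.
Character table:
  irrep \ class              {e} (size 1)  {r^1, r^2} (size 2)  {s, sr, ..., sr^2} (size 3)
  chi_1 (triv)               1             1                    1                          
  chi_2 (sign: r->1, s->-1)  1             1                    -1                         
  chi_3 (2d, j=1)            2             -1                   0                          

Spot check: chi_3 (2d, j=1) on {s, sr, ..., sr^2} = 0.

Why: D_3 has order 2*3 = 6 with 3 conjugacy classes, hence 3 irreducibles. Sum of squared dims 1 + 1 + 4 = 6 = |G|. Linear characters come from the abelianisation; the 2-dimensional irreps have character r^k -> 2*cos(2*pi*j*k/3), reflections -> 0.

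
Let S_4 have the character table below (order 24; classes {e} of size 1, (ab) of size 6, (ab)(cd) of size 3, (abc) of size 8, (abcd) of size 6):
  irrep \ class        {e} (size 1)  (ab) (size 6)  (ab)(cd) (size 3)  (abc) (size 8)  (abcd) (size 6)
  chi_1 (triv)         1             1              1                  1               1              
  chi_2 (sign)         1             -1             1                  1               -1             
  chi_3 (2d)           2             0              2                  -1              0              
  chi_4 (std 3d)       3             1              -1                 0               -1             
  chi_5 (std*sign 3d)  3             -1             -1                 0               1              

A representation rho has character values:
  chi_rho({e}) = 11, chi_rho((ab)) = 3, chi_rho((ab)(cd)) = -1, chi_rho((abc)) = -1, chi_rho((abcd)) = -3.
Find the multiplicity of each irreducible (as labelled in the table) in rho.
Multiplicities: chi_1: 0, chi_2: 0, chi_3: 1, chi_4: 3, chi_5: 0.

Proof sketch: Use <chi_rho, chi> = (1/|G|) sum_C |C| * chi_rho(C) * conj(chi(C)) with |G| = 24 for each irreducible chi in the table:
  <chi_rho, chi_1> = (1/24)[1*(11)*conj(1) + 6*(3)*conj(1) + 3*(-1)*conj(1) + 8*(-1)*conj(1) + 6*(-3)*conj(1)]
      = (1/24)[(11) + (18) + (-3) + (-8) + (-18)] = 0/24 = 0
  <chi_rho, chi_2> = (1/24)[1*(11)*conj(1) + 6*(3)*conj(-1) + 3*(-1)*conj(1) + 8*(-1)*conj(1) + 6*(-3)*conj(-1)]
      = (1/24)[(11) + (-18) + (-3) + (-8) + (18)] = 0/24 = 0
  <chi_rho, chi_3> = (1/24)[1*(11)*conj(2) + 6*(3)*conj(0) + 3*(-1)*conj(2) + 8*(-1)*conj(-1) + 6*(-3)*conj(0)]
      = (1/24)[(22) + (0) + (-6) + (8) + (0)] = 24/24 = 1
  <chi_rho, chi_4> = (1/24)[1*(11)*conj(3) + 6*(3)*conj(1) + 3*(-1)*conj(-1) + 8*(-1)*conj(0) + 6*(-3)*conj(-1)]
      = (1/24)[(33) + (18) + (3) + (0) + (18)] = 72/24 = 3
  <chi_rho, chi_5> = (1/24)[1*(11)*conj(3) + 6*(3)*conj(-1) + 3*(-1)*conj(-1) + 8*(-1)*conj(0) + 6*(-3)*conj(1)]
      = (1/24)[(33) + (-18) + (3) + (0) + (-18)] = 0/24 = 0
Dimension check: dim(rho) = sum (mult * dim) = 0*1 + 0*1 + 1*2 + 3*3 + 0*3 = 11 = chi_rho(e) = 11.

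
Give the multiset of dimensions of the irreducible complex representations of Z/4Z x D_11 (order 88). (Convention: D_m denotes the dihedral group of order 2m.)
Dimensions: 1, 1, 1, 1, 1, 1, 1, 1, 2, 2, 2, 2, 2, 2, 2, 2, 2, 2, 2, 2, 2, 2, 2, 2, 2, 2, 2, 2

Details: There are 28 irreducibles (= number of conjugacy classes). Their dimensions d_i satisfy sum d_i^2 = |G| = 88: 1 + 1 + 1 + 1 + 1 + 1 + 1 + 1 + 4 + 4 + 4 + 4 + 4 + 4 + 4 + 4 + 4 + 4 + 4 + 4 + 4 + 4 + 4 + 4 + 4 + 4 + 4 + 4 = 88. (For the product with Z/4Z: each of the 4 1-dim characters of Z/4Z tensors with each irrep of D_11, giving 4 copies of each D_11-dimension.)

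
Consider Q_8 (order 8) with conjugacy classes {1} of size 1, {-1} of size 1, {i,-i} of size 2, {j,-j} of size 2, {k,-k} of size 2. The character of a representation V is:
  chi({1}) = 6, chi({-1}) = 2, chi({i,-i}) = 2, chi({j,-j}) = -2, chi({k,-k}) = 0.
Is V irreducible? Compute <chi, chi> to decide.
Not irreducible (reducible): <chi, chi> = 7 > 1.

Proof sketch: <chi, chi> = (1/|G|) sum_C |C| * |chi(C)|^2 = (1/8)[1*|6|^2 + 1*|2|^2 + 2*|2|^2 + 2*|-2|^2 + 2*|0|^2]
  = (1/8)[(36) + (4) + (8) + (8) + (0)] = 56/8 = 7.
A character is irreducible iff <chi, chi> = 1, so this representation is reducible.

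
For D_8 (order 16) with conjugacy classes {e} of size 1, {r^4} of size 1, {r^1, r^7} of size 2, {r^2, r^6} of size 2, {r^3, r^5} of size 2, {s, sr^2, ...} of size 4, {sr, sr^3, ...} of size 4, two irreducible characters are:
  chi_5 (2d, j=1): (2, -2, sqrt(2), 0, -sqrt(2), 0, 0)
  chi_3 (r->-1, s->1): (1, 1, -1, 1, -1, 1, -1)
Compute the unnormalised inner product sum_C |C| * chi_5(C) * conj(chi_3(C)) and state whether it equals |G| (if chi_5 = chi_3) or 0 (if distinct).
Sum = 0; so <chi_5, chi_3> = 0 (distinct irreducibles are orthogonal).

Argument: Compute term by term over conjugacy classes (|C| * chi_5(C) * conj(chi_3(C))):
  1*(2)*conj(1) + 1*(-2)*conj(1) + 2*(sqrt(2))*conj(-1) + 2*(0)*conj(1) + 2*(-sqrt(2))*conj(-1) + 4*(0)*conj(1) + 4*(0)*conj(-1)
  = (2) + (-2) + (-2*sqrt(2)) + (0) + (2*sqrt(2)) + (0) + (0)
  = 0.
Dividing by |G| = 16 gives 0/16 = 0, matching the row-orthogonality relation <chi_5, chi_3> = [chi_5 = chi_3].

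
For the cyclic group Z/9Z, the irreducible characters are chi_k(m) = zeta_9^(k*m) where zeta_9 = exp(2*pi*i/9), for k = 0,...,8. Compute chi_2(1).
chi_2(1) = zeta_9^2 = exp(4*I*pi/9)

Reasoning: chi_2(1) = zeta_9^(2*1) = zeta_9^2. Since zeta_9^9 = 1, this equals zeta_9^2 = exp(2*pi*i*2/9) = exp(4*I*pi/9).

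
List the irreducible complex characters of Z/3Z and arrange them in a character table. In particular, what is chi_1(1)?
Character table of Z/3Z (irreps indexed chi_0,...,chi_2 with chi_k(m) = zeta_3^(k*m), zeta_3 = exp(2*pi*i/3)):
  irrep \ class  {0} (size 1)  {1} (size 1)    {2} (size 1)  
  chi_0          1             1               1             
  chi_1          1             exp(2*I*pi/3)   exp(-2*I*pi/3)
  chi_2          1             exp(-2*I*pi/3)  exp(2*I*pi/3) 

Spot check: chi_1(1) = zeta_3^(1*1) = zeta_3^1 = exp(2*I*pi/3).

Reasoning: Z/3Z is abelian, so all 3 irreducible complex representations are 1-dimensional. They are given by chi_k(m) = zeta_3^(k*m) for k = 0,...,2. Row orthogonality: sum_m chi_k(m) conj(chi_l(m)) = 3 * [k = l].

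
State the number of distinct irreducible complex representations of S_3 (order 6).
3

Explanation: The number of irreducible complex representations of a finite group equals its number of conjugacy classes. Conjugacy classes in S_3 correspond to cycle types, i.e. partitions of 3; there are p(3) = 3 of them, so S_3 (order 6) has exactly 3 irreducible complex representations.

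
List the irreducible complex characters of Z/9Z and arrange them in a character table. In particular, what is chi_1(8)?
Character table of Z/9Z (irreps indexed chi_0,...,chi_8 with chi_k(m) = zeta_9^(k*m), zeta_9 = exp(2*pi*i/9)):
  irrep \ class  {0} (size 1)  {1} (size 1)    {2} (size 1)    {3} (size 1)    {4} (size 1)    {5} (size 1)    {6} (size 1)    {7} (size 1)    {8} (size 1)  
  chi_0          1             1               1               1               1               1               1               1               1             
  chi_1          1             exp(2*I*pi/9)   exp(4*I*pi/9)   exp(2*I*pi/3)   exp(8*I*pi/9)   exp(-8*I*pi/9)  exp(-2*I*pi/3)  exp(-4*I*pi/9)  exp(-2*I*pi/9)
  chi_2          1             exp(4*I*pi/9)   exp(8*I*pi/9)   exp(-2*I*pi/3)  exp(-2*I*pi/9)  exp(2*I*pi/9)   exp(2*I*pi/3)   exp(-8*I*pi/9)  exp(-4*I*pi/9)
  chi_3          1             exp(2*I*pi/3)   exp(-2*I*pi/3)  1               exp(2*I*pi/3)   exp(-2*I*pi/3)  1               exp(2*I*pi/3)   exp(-2*I*pi/3)
  chi_4          1             exp(8*I*pi/9)   exp(-2*I*pi/9)  exp(2*I*pi/3)   exp(-4*I*pi/9)  exp(4*I*pi/9)   exp(-2*I*pi/3)  exp(2*I*pi/9)   exp(-8*I*pi/9)
  chi_5          1             exp(-8*I*pi/9)  exp(2*I*pi/9)   exp(-2*I*pi/3)  exp(4*I*pi/9)   exp(-4*I*pi/9)  exp(2*I*pi/3)   exp(-2*I*pi/9)  exp(8*I*pi/9) 
  chi_6          1             exp(-2*I*pi/3)  exp(2*I*pi/3)   1               exp(-2*I*pi/3)  exp(2*I*pi/3)   1               exp(-2*I*pi/3)  exp(2*I*pi/3) 
  chi_7          1             exp(-4*I*pi/9)  exp(-8*I*pi/9)  exp(2*I*pi/3)   exp(2*I*pi/9)   exp(-2*I*pi/9)  exp(-2*I*pi/3)  exp(8*I*pi/9)   exp(4*I*pi/9) 
  chi_8          1             exp(-2*I*pi/9)  exp(-4*I*pi/9)  exp(-2*I*pi/3)  exp(-8*I*pi/9)  exp(8*I*pi/9)   exp(2*I*pi/3)   exp(4*I*pi/9)   exp(2*I*pi/9) 

Spot check: chi_1(8) = zeta_9^(1*8) = zeta_9^8 = exp(-2*I*pi/9).

Solution. Z/9Z is abelian, so all 9 irreducible complex representations are 1-dimensional. They are given by chi_k(m) = zeta_9^(k*m) for k = 0,...,8. Row orthogonality: sum_m chi_k(m) conj(chi_l(m)) = 9 * [k = l].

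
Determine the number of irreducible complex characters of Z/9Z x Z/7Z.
63

Details: The number of irreducible complex representations of a finite group equals its number of conjugacy classes. Z/9Z x Z/7Z is abelian of order 63, so every element is its own conjugacy class: 63 classes, so Z/9Z x Z/7Z (order 63) has exactly 63 irreducible complex representations.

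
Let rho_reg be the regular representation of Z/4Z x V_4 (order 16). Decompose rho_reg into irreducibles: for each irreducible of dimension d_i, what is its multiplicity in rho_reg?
Each irreducible V_i of dimension d_i appears with multiplicity d_i, i.e. rho_reg = (direct sum over all irreducibles V_i) d_i V_i. The irreducible dimensions for Z/4Z x V_4 are 1, 1, 1, 1, 1, 1, 1, 1, 1, 1, 1, 1, 1, 1, 1, 1: 16 irreducibles of dimension 1, each with multiplicity 1. Total dimension 16*1*1 = 16 = |G|.

General theorem: in the regular representation of a finite group G, each irreducible appears with multiplicity equal to its dimension. Check: dim(rho_reg) = sum d_i^2 = 1 + 1 + 1 + 1 + 1 + 1 + 1 + 1 + 1 + 1 + 1 + 1 + 1 + 1 + 1 + 1 = 16 = |G|.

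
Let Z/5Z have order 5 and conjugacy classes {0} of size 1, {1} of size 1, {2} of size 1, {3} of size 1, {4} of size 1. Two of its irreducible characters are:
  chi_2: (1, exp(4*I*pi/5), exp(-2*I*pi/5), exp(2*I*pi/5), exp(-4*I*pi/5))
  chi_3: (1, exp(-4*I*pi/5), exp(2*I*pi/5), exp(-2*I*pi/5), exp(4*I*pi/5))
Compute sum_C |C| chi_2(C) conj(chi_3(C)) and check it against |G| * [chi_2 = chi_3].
Sum = 0; so <chi_2, chi_3> = 0 (distinct irreducibles are orthogonal).

Reasoning: Compute term by term over conjugacy classes (|C| * chi_2(C) * conj(chi_3(C))):
  1*(1)*conj(1) + 1*(exp(4*I*pi/5))*conj(exp(-4*I*pi/5)) + 1*(exp(-2*I*pi/5))*conj(exp(2*I*pi/5)) + 1*(exp(2*I*pi/5))*conj(exp(-2*I*pi/5)) + 1*(exp(-4*I*pi/5))*conj(exp(4*I*pi/5))
  = (1) + (exp(-2*I*pi/5)) + (exp(-4*I*pi/5)) + (exp(4*I*pi/5)) + (exp(2*I*pi/5))
  = 0.
(Exp terms are combined using exp(i*s)*conj(exp(i*t)) = exp(i*(s-t)), and sums of them are collapsed using the identity that for every m > 1 the m distinct m-th roots of unity sum to 0, e.g. 1 + exp(2*I*pi/3) + exp(-2*I*pi/3) = 0.)
Dividing by |G| = 5 gives 0/5 = 0, matching the row-orthogonality relation <chi_2, chi_3> = [chi_2 = chi_3].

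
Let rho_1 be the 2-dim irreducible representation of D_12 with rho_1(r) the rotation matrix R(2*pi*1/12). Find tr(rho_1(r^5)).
chi_{rho_1}(r^5) = 2*cos(2*pi*1*5/12) = -sqrt(3)

Derivation: rho_1(r^5) is rotation by angle 2*pi*1*5/12, whose trace is 2*cos(2*pi*1*5/12) = -sqrt(3).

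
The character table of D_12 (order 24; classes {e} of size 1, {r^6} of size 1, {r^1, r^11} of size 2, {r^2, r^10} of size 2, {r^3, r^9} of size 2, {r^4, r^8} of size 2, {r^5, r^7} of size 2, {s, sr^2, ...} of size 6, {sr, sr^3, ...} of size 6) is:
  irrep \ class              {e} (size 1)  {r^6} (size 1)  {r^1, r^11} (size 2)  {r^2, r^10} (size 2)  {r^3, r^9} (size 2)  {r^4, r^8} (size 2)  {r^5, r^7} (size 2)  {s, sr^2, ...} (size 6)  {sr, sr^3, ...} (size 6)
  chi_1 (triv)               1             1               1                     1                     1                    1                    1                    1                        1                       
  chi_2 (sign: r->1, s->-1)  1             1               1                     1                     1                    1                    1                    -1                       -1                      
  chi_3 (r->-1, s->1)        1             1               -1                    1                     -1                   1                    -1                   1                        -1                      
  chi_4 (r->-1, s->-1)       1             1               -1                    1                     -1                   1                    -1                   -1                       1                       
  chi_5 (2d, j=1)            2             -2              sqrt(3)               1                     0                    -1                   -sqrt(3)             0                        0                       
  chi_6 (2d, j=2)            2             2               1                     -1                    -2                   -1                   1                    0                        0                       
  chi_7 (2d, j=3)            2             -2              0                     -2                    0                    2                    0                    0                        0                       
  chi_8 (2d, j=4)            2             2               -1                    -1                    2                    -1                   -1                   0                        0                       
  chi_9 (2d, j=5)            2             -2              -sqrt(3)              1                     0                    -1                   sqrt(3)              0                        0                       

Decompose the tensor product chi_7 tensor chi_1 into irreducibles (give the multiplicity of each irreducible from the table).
chi_7 tensor chi_1 = chi_7 (all other irreducibles have multiplicity 0).

Why: The character of a tensor product is the pointwise product (chi_7 * chi_1)(C) = chi_7(C) * chi_1(C):
  {e}: (2)*(1), {r^6}: (-2)*(1), {r^1, r^11}: (0)*(1), {r^2, r^10}: (-2)*(1), {r^3, r^9}: (0)*(1), {r^4, r^8}: (2)*(1), {r^5, r^7}: (0)*(1), {s, sr^2, ...}: (0)*(1), {sr, sr^3, ...}: (0)*(1)
so (chi_7 * chi_1) takes values
  {e} -> 2, {r^6} -> -2, {r^1, r^11} -> 0, {r^2, r^10} -> -2, {r^3, r^9} -> 0, {r^4, r^8} -> 2, {r^5, r^7} -> 0, {s, sr^2, ...} -> 0, {sr, sr^3, ...} -> 0.
Now take the inner product of this character with each irreducible chi from the table, <chi_7*chi_1, chi> = (1/24) sum_C |C| (chi_7*chi_1)(C) conj(chi(C)):
  <chi_7*chi_1, chi_1> = (1/24)[1*(2)*conj(1) + 1*(-2)*conj(1) + 2*(0)*conj(1) + 2*(-2)*conj(1) + 2*(0)*conj(1) + 2*(2)*conj(1) + 2*(0)*conj(1) + 6*(0)*conj(1) + 6*(0)*conj(1)]
      = (1/24)[(2) + (-2) + (0) + (-4) + (0) + (4) + (0) + (0) + (0)] = 0/24 = 0
  <chi_7*chi_1, chi_2> = (1/24)[1*(2)*conj(1) + 1*(-2)*conj(1) + 2*(0)*conj(1) + 2*(-2)*conj(1) + 2*(0)*conj(1) + 2*(2)*conj(1) + 2*(0)*conj(1) + 6*(0)*conj(-1) + 6*(0)*conj(-1)]
      = (1/24)[(2) + (-2) + (0) + (-4) + (0) + (4) + (0) + (0) + (0)] = 0/24 = 0
  <chi_7*chi_1, chi_3> = (1/24)[1*(2)*conj(1) + 1*(-2)*conj(1) + 2*(0)*conj(-1) + 2*(-2)*conj(1) + 2*(0)*conj(-1) + 2*(2)*conj(1) + 2*(0)*conj(-1) + 6*(0)*conj(1) + 6*(0)*conj(-1)]
      = (1/24)[(2) + (-2) + (0) + (-4) + (0) + (4) + (0) + (0) + (0)] = 0/24 = 0
  <chi_7*chi_1, chi_4> = (1/24)[1*(2)*conj(1) + 1*(-2)*conj(1) + 2*(0)*conj(-1) + 2*(-2)*conj(1) + 2*(0)*conj(-1) + 2*(2)*conj(1) + 2*(0)*conj(-1) + 6*(0)*conj(-1) + 6*(0)*conj(1)]
      = (1/24)[(2) + (-2) + (0) + (-4) + (0) + (4) + (0) + (0) + (0)] = 0/24 = 0
  <chi_7*chi_1, chi_5> = (1/24)[1*(2)*conj(2) + 1*(-2)*conj(-2) + 2*(0)*conj(sqrt(3)) + 2*(-2)*conj(1) + 2*(0)*conj(0) + 2*(2)*conj(-1) + 2*(0)*conj(-sqrt(3)) + 6*(0)*conj(0) + 6*(0)*conj(0)]
      = (1/24)[(4) + (4) + (0) + (-4) + (0) + (-4) + (0) + (0) + (0)] = 0/24 = 0
  <chi_7*chi_1, chi_6> = (1/24)[1*(2)*conj(2) + 1*(-2)*conj(2) + 2*(0)*conj(1) + 2*(-2)*conj(-1) + 2*(0)*conj(-2) + 2*(2)*conj(-1) + 2*(0)*conj(1) + 6*(0)*conj(0) + 6*(0)*conj(0)]
      = (1/24)[(4) + (-4) + (0) + (4) + (0) + (-4) + (0) + (0) + (0)] = 0/24 = 0
  <chi_7*chi_1, chi_7> = (1/24)[1*(2)*conj(2) + 1*(-2)*conj(-2) + 2*(0)*conj(0) + 2*(-2)*conj(-2) + 2*(0)*conj(0) + 2*(2)*conj(2) + 2*(0)*conj(0) + 6*(0)*conj(0) + 6*(0)*conj(0)]
      = (1/24)[(4) + (4) + (0) + (8) + (0) + (8) + (0) + (0) + (0)] = 24/24 = 1
  <chi_7*chi_1, chi_8> = (1/24)[1*(2)*conj(2) + 1*(-2)*conj(2) + 2*(0)*conj(-1) + 2*(-2)*conj(-1) + 2*(0)*conj(2) + 2*(2)*conj(-1) + 2*(0)*conj(-1) + 6*(0)*conj(0) + 6*(0)*conj(0)]
      = (1/24)[(4) + (-4) + (0) + (4) + (0) + (-4) + (0) + (0) + (0)] = 0/24 = 0
  <chi_7*chi_1, chi_9> = (1/24)[1*(2)*conj(2) + 1*(-2)*conj(-2) + 2*(0)*conj(-sqrt(3)) + 2*(-2)*conj(1) + 2*(0)*conj(0) + 2*(2)*conj(-1) + 2*(0)*conj(sqrt(3)) + 6*(0)*conj(0) + 6*(0)*conj(0)]
      = (1/24)[(4) + (4) + (0) + (-4) + (0) + (-4) + (0) + (0) + (0)] = 0/24 = 0
Hence the multiplicities are chi_7: 1. Dimension check: dim(chi_7)*dim(chi_1) = 2*1 = 2 and sum (mult * dim) = 1*2 = 2.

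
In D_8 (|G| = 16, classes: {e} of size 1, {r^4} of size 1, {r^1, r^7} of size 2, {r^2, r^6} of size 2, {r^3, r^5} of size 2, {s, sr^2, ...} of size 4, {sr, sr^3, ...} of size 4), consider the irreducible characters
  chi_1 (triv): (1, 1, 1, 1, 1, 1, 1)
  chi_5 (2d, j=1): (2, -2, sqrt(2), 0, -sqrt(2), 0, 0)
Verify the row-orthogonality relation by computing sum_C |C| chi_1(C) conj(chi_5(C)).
Sum = 0; so <chi_1, chi_5> = 0 (distinct irreducibles are orthogonal).

Working: Compute term by term over conjugacy classes (|C| * chi_1(C) * conj(chi_5(C))):
  1*(1)*conj(2) + 1*(1)*conj(-2) + 2*(1)*conj(sqrt(2)) + 2*(1)*conj(0) + 2*(1)*conj(-sqrt(2)) + 4*(1)*conj(0) + 4*(1)*conj(0)
  = (2) + (-2) + (2*sqrt(2)) + (0) + (-2*sqrt(2)) + (0) + (0)
  = 0.
Dividing by |G| = 16 gives 0/16 = 0, matching the row-orthogonality relation <chi_1, chi_5> = [chi_1 = chi_5].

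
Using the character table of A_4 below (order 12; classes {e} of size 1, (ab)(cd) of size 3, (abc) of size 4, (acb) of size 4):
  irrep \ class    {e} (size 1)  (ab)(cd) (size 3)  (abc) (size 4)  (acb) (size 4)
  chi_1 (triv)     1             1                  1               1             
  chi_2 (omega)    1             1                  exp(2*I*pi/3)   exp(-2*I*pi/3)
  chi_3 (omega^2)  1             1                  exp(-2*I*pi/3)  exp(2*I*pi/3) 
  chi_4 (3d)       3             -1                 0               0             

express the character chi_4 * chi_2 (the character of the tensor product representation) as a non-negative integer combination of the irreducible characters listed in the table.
chi_4 tensor chi_2 = chi_4 (all other irreducibles have multiplicity 0).

Derivation: The character of a tensor product is the pointwise product (chi_4 * chi_2)(C) = chi_4(C) * chi_2(C):
  {e}: (3)*(1), (ab)(cd): (-1)*(1), (abc): (0)*(exp(2*I*pi/3)), (acb): (0)*(exp(-2*I*pi/3))
so (chi_4 * chi_2) takes values
  {e} -> 3, (ab)(cd) -> -1, (abc) -> 0, (acb) -> 0.
Now take the inner product of this character with each irreducible chi from the table, <chi_4*chi_2, chi> = (1/12) sum_C |C| (chi_4*chi_2)(C) conj(chi(C)):
  <chi_4*chi_2, chi_1> = (1/12)[1*(3)*conj(1) + 3*(-1)*conj(1) + 4*(0)*conj(1) + 4*(0)*conj(1)]
      = (1/12)[(3) + (-3) + (0) + (0)] = 0/12 = 0
  <chi_4*chi_2, chi_2> = (1/12)[1*(3)*conj(1) + 3*(-1)*conj(1) + 4*(0)*conj(exp(2*I*pi/3)) + 4*(0)*conj(exp(-2*I*pi/3))]
      = (1/12)[(3) + (-3) + (0) + (0)] = 0/12 = 0
  <chi_4*chi_2, chi_3> = (1/12)[1*(3)*conj(1) + 3*(-1)*conj(1) + 4*(0)*conj(exp(-2*I*pi/3)) + 4*(0)*conj(exp(2*I*pi/3))]
      = (1/12)[(3) + (-3) + (0) + (0)] = 0/12 = 0
  <chi_4*chi_2, chi_4> = (1/12)[1*(3)*conj(3) + 3*(-1)*conj(-1) + 4*(0)*conj(0) + 4*(0)*conj(0)]
      = (1/12)[(9) + (3) + (0) + (0)] = 12/12 = 1
(Exp terms are combined using exp(i*s)*conj(exp(i*t)) = exp(i*(s-t)), and sums of them are collapsed using the identity that for every m > 1 the m distinct m-th roots of unity sum to 0, e.g. 1 + exp(2*I*pi/3) + exp(-2*I*pi/3) = 0.)
Hence the multiplicities are chi_4: 1. Dimension check: dim(chi_4)*dim(chi_2) = 3*1 = 3 and sum (mult * dim) = 1*3 = 3.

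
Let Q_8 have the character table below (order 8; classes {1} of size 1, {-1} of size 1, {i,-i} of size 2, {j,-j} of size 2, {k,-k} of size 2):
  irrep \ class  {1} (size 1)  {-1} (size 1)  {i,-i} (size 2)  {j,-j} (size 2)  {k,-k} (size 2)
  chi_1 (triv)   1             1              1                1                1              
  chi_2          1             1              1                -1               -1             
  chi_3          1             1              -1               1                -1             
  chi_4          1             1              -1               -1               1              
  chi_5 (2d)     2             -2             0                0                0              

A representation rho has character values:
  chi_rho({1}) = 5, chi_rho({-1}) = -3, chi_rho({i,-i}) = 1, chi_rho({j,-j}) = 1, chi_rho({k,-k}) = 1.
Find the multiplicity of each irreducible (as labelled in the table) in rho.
Multiplicities: chi_1: 1, chi_2: 0, chi_3: 0, chi_4: 0, chi_5: 2.

Solution. Use <chi_rho, chi> = (1/|G|) sum_C |C| * chi_rho(C) * conj(chi(C)) with |G| = 8 for each irreducible chi in the table:
  <chi_rho, chi_1> = (1/8)[1*(5)*conj(1) + 1*(-3)*conj(1) + 2*(1)*conj(1) + 2*(1)*conj(1) + 2*(1)*conj(1)]
      = (1/8)[(5) + (-3) + (2) + (2) + (2)] = 8/8 = 1
  <chi_rho, chi_2> = (1/8)[1*(5)*conj(1) + 1*(-3)*conj(1) + 2*(1)*conj(1) + 2*(1)*conj(-1) + 2*(1)*conj(-1)]
      = (1/8)[(5) + (-3) + (2) + (-2) + (-2)] = 0/8 = 0
  <chi_rho, chi_3> = (1/8)[1*(5)*conj(1) + 1*(-3)*conj(1) + 2*(1)*conj(-1) + 2*(1)*conj(1) + 2*(1)*conj(-1)]
      = (1/8)[(5) + (-3) + (-2) + (2) + (-2)] = 0/8 = 0
  <chi_rho, chi_4> = (1/8)[1*(5)*conj(1) + 1*(-3)*conj(1) + 2*(1)*conj(-1) + 2*(1)*conj(-1) + 2*(1)*conj(1)]
      = (1/8)[(5) + (-3) + (-2) + (-2) + (2)] = 0/8 = 0
  <chi_rho, chi_5> = (1/8)[1*(5)*conj(2) + 1*(-3)*conj(-2) + 2*(1)*conj(0) + 2*(1)*conj(0) + 2*(1)*conj(0)]
      = (1/8)[(10) + (6) + (0) + (0) + (0)] = 16/8 = 2
Dimension check: dim(rho) = sum (mult * dim) = 1*1 + 0*1 + 0*1 + 0*1 + 2*2 = 5 = chi_rho(e) = 5.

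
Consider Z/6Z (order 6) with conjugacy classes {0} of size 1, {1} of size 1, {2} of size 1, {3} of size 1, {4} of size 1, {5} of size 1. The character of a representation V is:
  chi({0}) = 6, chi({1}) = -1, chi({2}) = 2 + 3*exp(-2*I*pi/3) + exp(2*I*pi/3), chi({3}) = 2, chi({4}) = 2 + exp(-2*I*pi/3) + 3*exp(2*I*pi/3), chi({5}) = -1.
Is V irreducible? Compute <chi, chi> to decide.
Not irreducible (reducible): <chi, chi> = 8 > 1.

Derivation: <chi, chi> = (1/|G|) sum_C |C| * |chi(C)|^2 = (1/6)[1*|6|^2 + 1*|-1|^2 + 1*|2 + 3*exp(-2*I*pi/3) + exp(2*I*pi/3)|^2 + 1*|2|^2 + 1*|2 + exp(-2*I*pi/3) + 3*exp(2*I*pi/3)|^2 + 1*|-1|^2]
  = (1/6)[(36) + (1) + (3) + (4) + (3) + (1)] = 48/6 = 8.
(Exp terms are combined using exp(i*s)*conj(exp(i*t)) = exp(i*(s-t)), and sums of them are collapsed using the identity that for every m > 1 the m distinct m-th roots of unity sum to 0, e.g. 1 + exp(2*I*pi/3) + exp(-2*I*pi/3) = 0.)
A character is irreducible iff <chi, chi> = 1, so this representation is reducible.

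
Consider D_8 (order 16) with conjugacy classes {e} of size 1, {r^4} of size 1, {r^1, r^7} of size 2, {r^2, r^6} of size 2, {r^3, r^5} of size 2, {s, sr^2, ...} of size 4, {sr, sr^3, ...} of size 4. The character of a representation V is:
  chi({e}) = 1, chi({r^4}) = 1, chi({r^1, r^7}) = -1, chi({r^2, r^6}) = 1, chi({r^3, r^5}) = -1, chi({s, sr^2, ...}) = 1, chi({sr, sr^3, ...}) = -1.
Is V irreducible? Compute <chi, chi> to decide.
Irreducible: <chi, chi> = 1.

Reasoning: <chi, chi> = (1/|G|) sum_C |C| * |chi(C)|^2 = (1/16)[1*|1|^2 + 1*|1|^2 + 2*|-1|^2 + 2*|1|^2 + 2*|-1|^2 + 4*|1|^2 + 4*|-1|^2]
  = (1/16)[(1) + (1) + (2) + (2) + (2) + (4) + (4)] = 16/16 = 1.
A character is irreducible iff <chi, chi> = 1, so this representation is irreducible.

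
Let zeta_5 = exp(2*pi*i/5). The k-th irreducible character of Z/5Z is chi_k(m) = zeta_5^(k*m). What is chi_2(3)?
chi_2(3) = zeta_5^6 = exp(2*I*pi/5)

Explanation: chi_2(3) = zeta_5^(2*3) = zeta_5^6. Since zeta_5^5 = 1, this equals zeta_5^1 = exp(2*pi*i*1/5) = exp(2*I*pi/5).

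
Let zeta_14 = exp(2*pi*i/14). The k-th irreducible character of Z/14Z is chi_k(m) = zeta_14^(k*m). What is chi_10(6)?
chi_10(6) = zeta_14^60 = exp(4*I*pi/7)

Argument: chi_10(6) = zeta_14^(10*6) = zeta_14^60. Since zeta_14^14 = 1, this equals zeta_14^4 = exp(2*pi*i*4/14) = exp(4*I*pi/7).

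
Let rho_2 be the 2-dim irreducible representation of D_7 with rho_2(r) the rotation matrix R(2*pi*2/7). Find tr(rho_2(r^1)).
chi_{rho_2}(r^1) = 2*cos(2*pi*2*1/7) = -2*cos(3*pi/7)

Details: rho_2(r^1) is rotation by angle 2*pi*2*1/7, whose trace is 2*cos(2*pi*2*1/7) = -2*cos(3*pi/7).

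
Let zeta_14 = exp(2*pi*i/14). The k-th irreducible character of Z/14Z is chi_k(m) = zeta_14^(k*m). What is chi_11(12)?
chi_11(12) = zeta_14^132 = exp(6*I*pi/7)

Proof sketch: chi_11(12) = zeta_14^(11*12) = zeta_14^132. Since zeta_14^14 = 1, this equals zeta_14^6 = exp(2*pi*i*6/14) = exp(6*I*pi/7).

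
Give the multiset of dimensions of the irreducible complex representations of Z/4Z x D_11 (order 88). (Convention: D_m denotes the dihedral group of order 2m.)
Dimensions: 1, 1, 1, 1, 1, 1, 1, 1, 2, 2, 2, 2, 2, 2, 2, 2, 2, 2, 2, 2, 2, 2, 2, 2, 2, 2, 2, 2

Reasoning: There are 28 irreducibles (= number of conjugacy classes). Their dimensions d_i satisfy sum d_i^2 = |G| = 88: 1 + 1 + 1 + 1 + 1 + 1 + 1 + 1 + 4 + 4 + 4 + 4 + 4 + 4 + 4 + 4 + 4 + 4 + 4 + 4 + 4 + 4 + 4 + 4 + 4 + 4 + 4 + 4 = 88. (For the product with Z/4Z: each of the 4 1-dim characters of Z/4Z tensors with each irrep of D_11, giving 4 copies of each D_11-dimension.)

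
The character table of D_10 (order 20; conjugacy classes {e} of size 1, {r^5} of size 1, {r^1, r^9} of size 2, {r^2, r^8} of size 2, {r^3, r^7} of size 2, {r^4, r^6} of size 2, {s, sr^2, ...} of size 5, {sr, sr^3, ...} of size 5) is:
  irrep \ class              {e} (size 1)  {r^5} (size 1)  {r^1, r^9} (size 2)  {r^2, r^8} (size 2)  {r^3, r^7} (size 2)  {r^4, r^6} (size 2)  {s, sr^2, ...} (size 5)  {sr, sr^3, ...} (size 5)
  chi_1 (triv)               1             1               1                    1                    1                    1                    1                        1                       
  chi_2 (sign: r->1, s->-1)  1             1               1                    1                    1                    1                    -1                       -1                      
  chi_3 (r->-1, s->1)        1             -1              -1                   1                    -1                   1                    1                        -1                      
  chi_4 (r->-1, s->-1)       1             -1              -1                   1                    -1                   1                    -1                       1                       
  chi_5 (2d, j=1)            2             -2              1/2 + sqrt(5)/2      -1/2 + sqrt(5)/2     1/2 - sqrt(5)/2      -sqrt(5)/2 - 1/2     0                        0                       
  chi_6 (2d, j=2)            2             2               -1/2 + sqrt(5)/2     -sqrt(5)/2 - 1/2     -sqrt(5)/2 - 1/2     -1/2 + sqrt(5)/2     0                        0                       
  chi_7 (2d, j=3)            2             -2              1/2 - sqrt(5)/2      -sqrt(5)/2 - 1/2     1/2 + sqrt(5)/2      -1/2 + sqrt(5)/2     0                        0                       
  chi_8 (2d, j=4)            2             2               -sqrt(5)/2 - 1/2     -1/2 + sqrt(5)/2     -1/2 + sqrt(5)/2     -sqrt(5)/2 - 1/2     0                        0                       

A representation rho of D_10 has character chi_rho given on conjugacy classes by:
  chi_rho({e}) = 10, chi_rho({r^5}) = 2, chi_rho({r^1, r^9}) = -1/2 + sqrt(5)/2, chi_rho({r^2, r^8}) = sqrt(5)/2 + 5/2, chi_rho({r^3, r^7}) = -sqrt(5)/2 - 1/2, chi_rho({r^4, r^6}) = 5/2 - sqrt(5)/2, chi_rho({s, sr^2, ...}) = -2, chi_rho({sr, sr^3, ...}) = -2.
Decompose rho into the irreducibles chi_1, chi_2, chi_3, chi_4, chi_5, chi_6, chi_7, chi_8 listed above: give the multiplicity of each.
Multiplicities: chi_1: 0, chi_2: 2, chi_3: 1, chi_4: 1, chi_5: 1, chi_6: 1, chi_7: 0, chi_8: 1.

Proof sketch: Use <chi_rho, chi> = (1/|G|) sum_C |C| * chi_rho(C) * conj(chi(C)) with |G| = 20 for each irreducible chi in the table:
  <chi_rho, chi_1> = (1/20)[1*(10)*conj(1) + 1*(2)*conj(1) + 2*(-1/2 + sqrt(5)/2)*conj(1) + 2*(sqrt(5)/2 + 5/2)*conj(1) + 2*(-sqrt(5)/2 - 1/2)*conj(1) + 2*(5/2 - sqrt(5)/2)*conj(1) + 5*(-2)*conj(1) + 5*(-2)*conj(1)]
      = (1/20)[(10) + (2) + (-1 + sqrt(5)) + (sqrt(5) + 5) + (-sqrt(5) - 1) + (5 - sqrt(5)) + (-10) + (-10)] = 0/20 = 0
  <chi_rho, chi_2> = (1/20)[1*(10)*conj(1) + 1*(2)*conj(1) + 2*(-1/2 + sqrt(5)/2)*conj(1) + 2*(sqrt(5)/2 + 5/2)*conj(1) + 2*(-sqrt(5)/2 - 1/2)*conj(1) + 2*(5/2 - sqrt(5)/2)*conj(1) + 5*(-2)*conj(-1) + 5*(-2)*conj(-1)]
      = (1/20)[(10) + (2) + (-1 + sqrt(5)) + (sqrt(5) + 5) + (-sqrt(5) - 1) + (5 - sqrt(5)) + (10) + (10)] = 40/20 = 2
  <chi_rho, chi_3> = (1/20)[1*(10)*conj(1) + 1*(2)*conj(-1) + 2*(-1/2 + sqrt(5)/2)*conj(-1) + 2*(sqrt(5)/2 + 5/2)*conj(1) + 2*(-sqrt(5)/2 - 1/2)*conj(-1) + 2*(5/2 - sqrt(5)/2)*conj(1) + 5*(-2)*conj(1) + 5*(-2)*conj(-1)]
      = (1/20)[(10) + (-2) + (1 - sqrt(5)) + (sqrt(5) + 5) + (1 + sqrt(5)) + (5 - sqrt(5)) + (-10) + (10)] = 20/20 = 1
  <chi_rho, chi_4> = (1/20)[1*(10)*conj(1) + 1*(2)*conj(-1) + 2*(-1/2 + sqrt(5)/2)*conj(-1) + 2*(sqrt(5)/2 + 5/2)*conj(1) + 2*(-sqrt(5)/2 - 1/2)*conj(-1) + 2*(5/2 - sqrt(5)/2)*conj(1) + 5*(-2)*conj(-1) + 5*(-2)*conj(1)]
      = (1/20)[(10) + (-2) + (1 - sqrt(5)) + (sqrt(5) + 5) + (1 + sqrt(5)) + (5 - sqrt(5)) + (10) + (-10)] = 20/20 = 1
  <chi_rho, chi_5> = (1/20)[1*(10)*conj(2) + 1*(2)*conj(-2) + 2*(-1/2 + sqrt(5)/2)*conj(1/2 + sqrt(5)/2) + 2*(sqrt(5)/2 + 5/2)*conj(-1/2 + sqrt(5)/2) + 2*(-sqrt(5)/2 - 1/2)*conj(1/2 - sqrt(5)/2) + 2*(5/2 - sqrt(5)/2)*conj(-sqrt(5)/2 - 1/2) + 5*(-2)*conj(0) + 5*(-2)*conj(0)]
      = (1/20)[(20) + (-4) + (2) + (2*sqrt(5)) + (2) + (-2*sqrt(5)) + (0) + (0)] = 20/20 = 1
  <chi_rho, chi_6> = (1/20)[1*(10)*conj(2) + 1*(2)*conj(2) + 2*(-1/2 + sqrt(5)/2)*conj(-1/2 + sqrt(5)/2) + 2*(sqrt(5)/2 + 5/2)*conj(-sqrt(5)/2 - 1/2) + 2*(-sqrt(5)/2 - 1/2)*conj(-sqrt(5)/2 - 1/2) + 2*(5/2 - sqrt(5)/2)*conj(-1/2 + sqrt(5)/2) + 5*(-2)*conj(0) + 5*(-2)*conj(0)]
      = (1/20)[(20) + (4) + (3 - sqrt(5)) + (-3*sqrt(5) - 5) + (sqrt(5) + 3) + (-5 + 3*sqrt(5)) + (0) + (0)] = 20/20 = 1
  <chi_rho, chi_7> = (1/20)[1*(10)*conj(2) + 1*(2)*conj(-2) + 2*(-1/2 + sqrt(5)/2)*conj(1/2 - sqrt(5)/2) + 2*(sqrt(5)/2 + 5/2)*conj(-sqrt(5)/2 - 1/2) + 2*(-sqrt(5)/2 - 1/2)*conj(1/2 + sqrt(5)/2) + 2*(5/2 - sqrt(5)/2)*conj(-1/2 + sqrt(5)/2) + 5*(-2)*conj(0) + 5*(-2)*conj(0)]
      = (1/20)[(20) + (-4) + (-3 + sqrt(5)) + (-3*sqrt(5) - 5) + (-3 - sqrt(5)) + (-5 + 3*sqrt(5)) + (0) + (0)] = 0/20 = 0
  <chi_rho, chi_8> = (1/20)[1*(10)*conj(2) + 1*(2)*conj(2) + 2*(-1/2 + sqrt(5)/2)*conj(-sqrt(5)/2 - 1/2) + 2*(sqrt(5)/2 + 5/2)*conj(-1/2 + sqrt(5)/2) + 2*(-sqrt(5)/2 - 1/2)*conj(-1/2 + sqrt(5)/2) + 2*(5/2 - sqrt(5)/2)*conj(-sqrt(5)/2 - 1/2) + 5*(-2)*conj(0) + 5*(-2)*conj(0)]
      = (1/20)[(20) + (4) + (-2) + (2*sqrt(5)) + (-2) + (-2*sqrt(5)) + (0) + (0)] = 20/20 = 1
Dimension check: dim(rho) = sum (mult * dim) = 0*1 + 2*1 + 1*1 + 1*1 + 1*2 + 1*2 + 0*2 + 1*2 = 10 = chi_rho(e) = 10.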